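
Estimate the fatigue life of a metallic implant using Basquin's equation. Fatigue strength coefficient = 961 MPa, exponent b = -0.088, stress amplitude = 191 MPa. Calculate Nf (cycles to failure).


sigma_a = sigma_f' * (2Nf)^b
2Nf = (sigma_a/sigma_f')^(1/b)
2Nf = (191/961)^(1/-0.088)
2Nf = 94134806
Nf = 4.7067e+07


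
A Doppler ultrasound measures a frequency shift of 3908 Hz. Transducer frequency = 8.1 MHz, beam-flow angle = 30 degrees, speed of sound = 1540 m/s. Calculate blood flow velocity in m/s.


v = fd * c / (2 * f0 * cos(theta))
v = 3908 * 1540 / (2 * 8.1000e+06 * cos(30))
v = 0.429 m/s


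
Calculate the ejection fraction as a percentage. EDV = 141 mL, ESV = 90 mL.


SV = EDV - ESV = 141 - 90 = 51 mL
EF = SV/EDV * 100 = 51/141 * 100
EF = 36.17%


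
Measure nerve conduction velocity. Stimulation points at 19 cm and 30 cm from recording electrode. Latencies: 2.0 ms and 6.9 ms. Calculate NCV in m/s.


Distance = (30 - 19) / 100 = 0.11 m
dt = (6.9 - 2.0) / 1000 = 0.0049 s
NCV = dist / dt = 22.45 m/s


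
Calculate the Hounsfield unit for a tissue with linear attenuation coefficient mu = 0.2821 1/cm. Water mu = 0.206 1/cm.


HU = ((mu_tissue - mu_water) / mu_water) * 1000
HU = ((0.2821 - 0.206) / 0.206) * 1000
HU = 369.4


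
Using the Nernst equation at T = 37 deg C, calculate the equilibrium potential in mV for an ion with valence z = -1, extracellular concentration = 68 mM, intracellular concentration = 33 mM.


E = (RT/(zF)) * ln(C_out/C_in)
T = 37 + 273.15 = 310.15 K
E = (8.314 * 310.15 / (-1 * 96485)) * ln(68/33)
E = -19.32 mV


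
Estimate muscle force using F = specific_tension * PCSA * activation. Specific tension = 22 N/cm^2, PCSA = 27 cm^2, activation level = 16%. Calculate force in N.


F = sigma * PCSA * activation
F = 22 * 27 * 0.16
F = 95.04 N


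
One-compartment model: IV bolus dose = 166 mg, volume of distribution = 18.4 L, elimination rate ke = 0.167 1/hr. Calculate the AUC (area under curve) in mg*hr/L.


C0 = Dose/Vd = 166/18.4 = 9.02174 mg/L
AUC = C0/ke = 9.02174/0.167
AUC = 54.02 mg*hr/L


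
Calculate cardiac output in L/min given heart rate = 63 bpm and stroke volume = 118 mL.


CO = HR * SV
CO = 63 * 118 / 1000
CO = 7.434 L/min


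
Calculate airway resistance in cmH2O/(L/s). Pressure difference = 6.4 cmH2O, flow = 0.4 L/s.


R = dP / flow
R = 6.4 / 0.4
R = 16 cmH2O/(L/s)


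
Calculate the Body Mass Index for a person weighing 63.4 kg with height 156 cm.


BMI = weight / height^2
height = 156 cm = 1.56 m
BMI = 63.4 / 1.56^2
BMI = 26.05 kg/m^2


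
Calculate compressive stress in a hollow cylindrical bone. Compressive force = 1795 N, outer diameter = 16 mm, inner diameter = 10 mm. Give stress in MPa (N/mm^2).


A = pi*(r_o^2 - r_i^2)
r_o = 8 mm, r_i = 5 mm
A = 122.522 mm^2
sigma = F/A = 1795 / 122.522
sigma = 14.65 MPa


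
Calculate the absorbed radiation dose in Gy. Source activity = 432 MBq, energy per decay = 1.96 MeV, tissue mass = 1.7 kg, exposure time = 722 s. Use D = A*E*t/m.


A = 432 MBq = 4.3200e+08 Bq
E = 1.96 MeV = 3.13992e-13 J
D = A*E*t/m = 4.3200e+08*3.13992e-13*722/1.7
D = 0.05761 Gy


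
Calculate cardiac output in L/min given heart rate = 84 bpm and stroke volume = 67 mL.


CO = HR * SV
CO = 84 * 67 / 1000
CO = 5.628 L/min


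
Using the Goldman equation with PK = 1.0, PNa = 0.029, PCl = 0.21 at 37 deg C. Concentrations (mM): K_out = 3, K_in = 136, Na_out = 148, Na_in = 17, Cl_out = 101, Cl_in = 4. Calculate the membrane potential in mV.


Vm = (RT/F)*ln((PK*Ko + PNa*Nao + PCl*Cli)/(PK*Ki + PNa*Nai + PCl*Clo))
Numer = 8.132, Denom = 157.703
Vm = -79.24 mV


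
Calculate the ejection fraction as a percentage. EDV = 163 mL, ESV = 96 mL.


SV = EDV - ESV = 163 - 96 = 67 mL
EF = SV/EDV * 100 = 67/163 * 100
EF = 41.1%


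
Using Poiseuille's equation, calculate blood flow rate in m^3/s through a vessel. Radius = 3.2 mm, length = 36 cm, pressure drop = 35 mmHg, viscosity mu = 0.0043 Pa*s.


Q = pi*r^4*dP / (8*mu*L)
r = 0.0032 m, L = 0.36 m
dP = 35 mmHg = 4666.27 Pa
Q = 1.2412e-04 m^3/s


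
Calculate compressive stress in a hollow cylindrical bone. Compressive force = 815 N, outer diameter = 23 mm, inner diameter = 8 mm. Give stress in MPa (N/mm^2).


A = pi*(r_o^2 - r_i^2)
r_o = 11.5 mm, r_i = 4 mm
A = 365.21 mm^2
sigma = F/A = 815 / 365.21
sigma = 2.232 MPa


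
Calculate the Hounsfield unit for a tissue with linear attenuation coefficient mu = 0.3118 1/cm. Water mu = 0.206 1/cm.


HU = ((mu_tissue - mu_water) / mu_water) * 1000
HU = ((0.3118 - 0.206) / 0.206) * 1000
HU = 513.6


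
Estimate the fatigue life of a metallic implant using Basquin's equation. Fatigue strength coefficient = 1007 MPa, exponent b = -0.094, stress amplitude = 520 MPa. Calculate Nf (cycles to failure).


sigma_a = sigma_f' * (2Nf)^b
2Nf = (sigma_a/sigma_f')^(1/b)
2Nf = (520/1007)^(1/-0.094)
2Nf = 1131.0178
Nf = 565.5


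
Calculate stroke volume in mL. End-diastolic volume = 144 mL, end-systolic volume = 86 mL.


SV = EDV - ESV
SV = 144 - 86
SV = 58 mL


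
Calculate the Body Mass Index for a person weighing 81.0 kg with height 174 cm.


BMI = weight / height^2
height = 174 cm = 1.74 m
BMI = 81.0 / 1.74^2
BMI = 26.75 kg/m^2


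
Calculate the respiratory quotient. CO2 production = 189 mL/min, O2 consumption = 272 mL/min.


RQ = VCO2 / VO2
RQ = 189 / 272
RQ = 0.6949


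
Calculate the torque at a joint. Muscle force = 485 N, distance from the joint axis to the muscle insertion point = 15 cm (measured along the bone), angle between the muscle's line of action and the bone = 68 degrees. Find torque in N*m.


Torque = F * d * sin(theta)   (moment arm = d*sin(theta))
d = 15 cm = 0.15 m
Torque = 485 * 0.15 * sin(68)
Torque = 67.45 N*m


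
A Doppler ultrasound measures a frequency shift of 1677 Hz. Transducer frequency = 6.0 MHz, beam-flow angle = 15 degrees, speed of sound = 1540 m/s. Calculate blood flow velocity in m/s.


v = fd * c / (2 * f0 * cos(theta))
v = 1677 * 1540 / (2 * 6.0000e+06 * cos(15))
v = 0.2228 m/s


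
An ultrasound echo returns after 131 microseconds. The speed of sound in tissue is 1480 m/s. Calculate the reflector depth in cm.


depth = c * t / 2
t = 131 us = 1.3100e-04 s
depth = 1480 * 1.3100e-04 / 2
depth = 0.09694 m = 9.694 cm


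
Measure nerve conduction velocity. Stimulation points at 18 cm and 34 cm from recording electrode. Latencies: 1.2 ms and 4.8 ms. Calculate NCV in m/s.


Distance = (34 - 18) / 100 = 0.16 m
dt = (4.8 - 1.2) / 1000 = 0.0036 s
NCV = dist / dt = 44.44 m/s


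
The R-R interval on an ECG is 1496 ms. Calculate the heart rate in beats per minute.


HR = 60 / RR_interval(s)
RR = 1496 ms = 1.496 s
HR = 60 / 1.496 = 40.11 bpm


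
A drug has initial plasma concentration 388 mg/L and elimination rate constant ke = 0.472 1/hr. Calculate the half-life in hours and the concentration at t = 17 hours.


t_half = ln(2) / ke = 0.693147 / 0.472 = 1.469 hr
C(t) = C0 * exp(-ke*t) = 388 * exp(-0.472*17)
C(17) = 0.1271 mg/L


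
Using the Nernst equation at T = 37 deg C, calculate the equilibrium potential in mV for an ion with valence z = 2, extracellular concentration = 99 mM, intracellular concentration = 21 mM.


E = (RT/(zF)) * ln(C_out/C_in)
T = 37 + 273.15 = 310.15 K
E = (8.314 * 310.15 / (2 * 96485)) * ln(99/21)
E = 20.72 mV


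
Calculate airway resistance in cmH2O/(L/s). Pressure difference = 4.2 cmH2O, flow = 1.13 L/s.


R = dP / flow
R = 4.2 / 1.13
R = 3.717 cmH2O/(L/s)


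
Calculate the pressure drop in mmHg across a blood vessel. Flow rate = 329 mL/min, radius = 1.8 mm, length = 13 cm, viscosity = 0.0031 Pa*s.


dP = 8*mu*L*Q / (pi*r^4)
Q = 329 mL/min = 5.48333e-06 m^3/s
dP = 536.043 Pa = 536.043 / 133.322 mmHg = 4.021 mmHg


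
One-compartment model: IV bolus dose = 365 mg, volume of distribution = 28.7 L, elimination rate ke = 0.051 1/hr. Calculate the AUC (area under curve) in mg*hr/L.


C0 = Dose/Vd = 365/28.7 = 12.7178 mg/L
AUC = C0/ke = 12.7178/0.051
AUC = 249.4 mg*hr/L


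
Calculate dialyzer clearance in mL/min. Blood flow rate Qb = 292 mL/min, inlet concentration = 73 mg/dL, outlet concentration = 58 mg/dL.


K = Qb * (Cb_in - Cb_out) / Cb_in
K = 292 * (73 - 58) / 73
K = 60 mL/min


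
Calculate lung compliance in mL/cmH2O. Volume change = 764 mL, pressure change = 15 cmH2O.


C = dV / dP
C = 764 / 15
C = 50.93 mL/cmH2O


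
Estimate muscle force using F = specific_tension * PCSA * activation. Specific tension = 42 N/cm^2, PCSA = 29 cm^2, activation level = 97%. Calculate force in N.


F = sigma * PCSA * activation
F = 42 * 29 * 0.97
F = 1181 N


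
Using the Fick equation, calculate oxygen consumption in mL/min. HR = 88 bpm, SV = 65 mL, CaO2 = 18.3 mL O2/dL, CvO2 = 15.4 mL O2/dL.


CO = HR*SV = 88*65/1000 = 5.72 L/min
a-v O2 diff = 18.3 - 15.4 = 2.9 mL/dL
VO2 = CO * (CaO2-CvO2) * 10 dL/L
VO2 = 5.72 * 2.9 * 10
VO2 = 165.9 mL/min


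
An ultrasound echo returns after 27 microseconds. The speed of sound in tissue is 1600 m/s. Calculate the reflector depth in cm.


depth = c * t / 2
t = 27 us = 2.7000e-05 s
depth = 1600 * 2.7000e-05 / 2
depth = 0.0216 m = 2.16 cm


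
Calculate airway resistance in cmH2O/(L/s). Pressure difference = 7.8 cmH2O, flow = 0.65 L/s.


R = dP / flow
R = 7.8 / 0.65
R = 12 cmH2O/(L/s)


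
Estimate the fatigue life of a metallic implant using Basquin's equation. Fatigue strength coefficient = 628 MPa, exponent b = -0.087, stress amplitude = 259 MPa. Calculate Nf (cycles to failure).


sigma_a = sigma_f' * (2Nf)^b
2Nf = (sigma_a/sigma_f')^(1/b)
2Nf = (259/628)^(1/-0.087)
2Nf = 26386.265
Nf = 1.319e+04


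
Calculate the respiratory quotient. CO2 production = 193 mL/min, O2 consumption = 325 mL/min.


RQ = VCO2 / VO2
RQ = 193 / 325
RQ = 0.5938


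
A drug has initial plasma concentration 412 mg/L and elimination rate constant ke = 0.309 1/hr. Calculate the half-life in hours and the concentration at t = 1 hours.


t_half = ln(2) / ke = 0.693147 / 0.309 = 2.243 hr
C(t) = C0 * exp(-ke*t) = 412 * exp(-0.309*1)
C(1) = 302.5 mg/L


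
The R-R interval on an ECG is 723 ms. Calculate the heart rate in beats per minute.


HR = 60 / RR_interval(s)
RR = 723 ms = 0.723 s
HR = 60 / 0.723 = 82.99 bpm


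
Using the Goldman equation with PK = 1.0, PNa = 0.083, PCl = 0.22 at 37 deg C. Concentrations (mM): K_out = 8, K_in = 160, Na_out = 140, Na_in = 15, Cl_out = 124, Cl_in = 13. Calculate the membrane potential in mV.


Vm = (RT/F)*ln((PK*Ko + PNa*Nao + PCl*Cli)/(PK*Ki + PNa*Nai + PCl*Clo))
Numer = 22.48, Denom = 188.525
Vm = -56.83 mV


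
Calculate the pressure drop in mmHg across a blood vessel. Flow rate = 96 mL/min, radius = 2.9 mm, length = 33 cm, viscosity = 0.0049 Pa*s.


dP = 8*mu*L*Q / (pi*r^4)
Q = 96 mL/min = 1.6e-06 m^3/s
dP = 93.149 Pa = 93.149 / 133.322 mmHg = 0.6987 mmHg


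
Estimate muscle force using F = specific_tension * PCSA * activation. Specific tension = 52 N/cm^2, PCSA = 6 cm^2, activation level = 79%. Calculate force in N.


F = sigma * PCSA * activation
F = 52 * 6 * 0.79
F = 246.5 N


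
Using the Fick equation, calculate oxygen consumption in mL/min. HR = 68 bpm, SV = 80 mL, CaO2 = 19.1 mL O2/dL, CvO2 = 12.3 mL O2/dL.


CO = HR*SV = 68*80/1000 = 5.44 L/min
a-v O2 diff = 19.1 - 12.3 = 6.8 mL/dL
VO2 = CO * (CaO2-CvO2) * 10 dL/L
VO2 = 5.44 * 6.8 * 10
VO2 = 369.9 mL/min


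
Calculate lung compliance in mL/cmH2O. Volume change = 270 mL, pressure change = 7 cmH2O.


C = dV / dP
C = 270 / 7
C = 38.57 mL/cmH2O


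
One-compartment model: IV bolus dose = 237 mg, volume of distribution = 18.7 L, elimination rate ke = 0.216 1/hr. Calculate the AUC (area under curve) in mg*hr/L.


C0 = Dose/Vd = 237/18.7 = 12.6738 mg/L
AUC = C0/ke = 12.6738/0.216
AUC = 58.67 mg*hr/L


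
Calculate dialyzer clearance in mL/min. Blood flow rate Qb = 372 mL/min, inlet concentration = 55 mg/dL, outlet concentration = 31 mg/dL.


K = Qb * (Cb_in - Cb_out) / Cb_in
K = 372 * (55 - 31) / 55
K = 162.3 mL/min


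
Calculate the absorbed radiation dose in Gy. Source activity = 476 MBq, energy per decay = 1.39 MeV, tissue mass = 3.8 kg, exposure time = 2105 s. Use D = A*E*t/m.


A = 476 MBq = 4.7600e+08 Bq
E = 1.39 MeV = 2.22678e-13 J
D = A*E*t/m = 4.7600e+08*2.22678e-13*2105/3.8
D = 0.05872 Gy


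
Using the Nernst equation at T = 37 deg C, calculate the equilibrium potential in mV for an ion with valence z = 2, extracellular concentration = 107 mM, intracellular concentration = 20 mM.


E = (RT/(zF)) * ln(C_out/C_in)
T = 37 + 273.15 = 310.15 K
E = (8.314 * 310.15 / (2 * 96485)) * ln(107/20)
E = 22.41 mV


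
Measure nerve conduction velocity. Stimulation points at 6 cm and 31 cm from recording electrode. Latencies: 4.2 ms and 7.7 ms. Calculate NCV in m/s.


Distance = (31 - 6) / 100 = 0.25 m
dt = (7.7 - 4.2) / 1000 = 0.0035 s
NCV = dist / dt = 71.43 m/s


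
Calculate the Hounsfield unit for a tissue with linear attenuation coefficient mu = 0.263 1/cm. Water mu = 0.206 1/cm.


HU = ((mu_tissue - mu_water) / mu_water) * 1000
HU = ((0.263 - 0.206) / 0.206) * 1000
HU = 276.7


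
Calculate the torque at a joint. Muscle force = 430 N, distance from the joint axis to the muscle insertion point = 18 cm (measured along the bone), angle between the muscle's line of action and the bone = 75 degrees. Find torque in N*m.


Torque = F * d * sin(theta)   (moment arm = d*sin(theta))
d = 18 cm = 0.18 m
Torque = 430 * 0.18 * sin(75)
Torque = 74.76 N*m


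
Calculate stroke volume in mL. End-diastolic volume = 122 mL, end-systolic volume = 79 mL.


SV = EDV - ESV
SV = 122 - 79
SV = 43 mL


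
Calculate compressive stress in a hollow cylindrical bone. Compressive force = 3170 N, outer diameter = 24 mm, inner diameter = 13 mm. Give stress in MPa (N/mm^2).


A = pi*(r_o^2 - r_i^2)
r_o = 12 mm, r_i = 6.5 mm
A = 319.657 mm^2
sigma = F/A = 3170 / 319.657
sigma = 9.917 MPa


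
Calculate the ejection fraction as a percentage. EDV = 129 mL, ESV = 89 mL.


SV = EDV - ESV = 129 - 89 = 40 mL
EF = SV/EDV * 100 = 40/129 * 100
EF = 31.01%


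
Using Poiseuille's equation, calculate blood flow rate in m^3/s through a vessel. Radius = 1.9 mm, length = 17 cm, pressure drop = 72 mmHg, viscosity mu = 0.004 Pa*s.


Q = pi*r^4*dP / (8*mu*L)
r = 0.0019 m, L = 0.17 m
dP = 72 mmHg = 9599.184 Pa
Q = 7.2244e-05 m^3/s


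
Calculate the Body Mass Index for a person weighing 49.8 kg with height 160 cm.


BMI = weight / height^2
height = 160 cm = 1.6 m
BMI = 49.8 / 1.6^2
BMI = 19.45 kg/m^2


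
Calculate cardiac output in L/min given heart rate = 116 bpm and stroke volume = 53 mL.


CO = HR * SV
CO = 116 * 53 / 1000
CO = 6.148 L/min


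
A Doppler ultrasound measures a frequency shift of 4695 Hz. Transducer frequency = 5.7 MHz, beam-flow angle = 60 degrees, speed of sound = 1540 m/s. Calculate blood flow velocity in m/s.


v = fd * c / (2 * f0 * cos(theta))
v = 4695 * 1540 / (2 * 5.7000e+06 * cos(60))
v = 1.268 m/s


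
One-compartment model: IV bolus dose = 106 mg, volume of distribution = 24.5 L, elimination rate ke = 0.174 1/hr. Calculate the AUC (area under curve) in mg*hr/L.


C0 = Dose/Vd = 106/24.5 = 4.32653 mg/L
AUC = C0/ke = 4.32653/0.174
AUC = 24.87 mg*hr/L


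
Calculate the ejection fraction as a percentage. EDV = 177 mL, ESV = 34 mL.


SV = EDV - ESV = 177 - 34 = 143 mL
EF = SV/EDV * 100 = 143/177 * 100
EF = 80.79%


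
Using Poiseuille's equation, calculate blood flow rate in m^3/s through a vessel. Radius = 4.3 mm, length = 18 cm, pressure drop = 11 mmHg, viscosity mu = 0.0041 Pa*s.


Q = pi*r^4*dP / (8*mu*L)
r = 0.0043 m, L = 0.18 m
dP = 11 mmHg = 1466.542 Pa
Q = 2.6679e-04 m^3/s


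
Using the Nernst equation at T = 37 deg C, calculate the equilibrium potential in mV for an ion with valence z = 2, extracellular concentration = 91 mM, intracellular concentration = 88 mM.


E = (RT/(zF)) * ln(C_out/C_in)
T = 37 + 273.15 = 310.15 K
E = (8.314 * 310.15 / (2 * 96485)) * ln(91/88)
E = 0.448 mV


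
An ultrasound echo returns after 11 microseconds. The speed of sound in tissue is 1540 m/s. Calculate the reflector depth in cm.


depth = c * t / 2
t = 11 us = 1.1000e-05 s
depth = 1540 * 1.1000e-05 / 2
depth = 0.00847 m = 0.847 cm


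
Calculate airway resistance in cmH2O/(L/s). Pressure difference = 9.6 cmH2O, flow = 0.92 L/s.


R = dP / flow
R = 9.6 / 0.92
R = 10.43 cmH2O/(L/s)


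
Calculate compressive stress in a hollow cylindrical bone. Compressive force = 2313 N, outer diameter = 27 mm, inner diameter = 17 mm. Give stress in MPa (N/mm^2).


A = pi*(r_o^2 - r_i^2)
r_o = 13.5 mm, r_i = 8.5 mm
A = 345.575 mm^2
sigma = F/A = 2313 / 345.575
sigma = 6.693 MPa


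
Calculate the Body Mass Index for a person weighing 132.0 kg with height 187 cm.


BMI = weight / height^2
height = 187 cm = 1.87 m
BMI = 132.0 / 1.87^2
BMI = 37.75 kg/m^2


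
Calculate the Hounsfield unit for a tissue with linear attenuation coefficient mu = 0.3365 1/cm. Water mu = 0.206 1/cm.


HU = ((mu_tissue - mu_water) / mu_water) * 1000
HU = ((0.3365 - 0.206) / 0.206) * 1000
HU = 633.5


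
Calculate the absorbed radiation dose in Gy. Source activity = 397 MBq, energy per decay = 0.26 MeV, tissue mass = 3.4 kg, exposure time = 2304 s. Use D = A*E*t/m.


A = 397 MBq = 3.9700e+08 Bq
E = 0.26 MeV = 4.1652e-14 J
D = A*E*t/m = 3.9700e+08*4.1652e-14*2304/3.4
D = 0.01121 Gy


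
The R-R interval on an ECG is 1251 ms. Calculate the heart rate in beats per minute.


HR = 60 / RR_interval(s)
RR = 1251 ms = 1.251 s
HR = 60 / 1.251 = 47.96 bpm


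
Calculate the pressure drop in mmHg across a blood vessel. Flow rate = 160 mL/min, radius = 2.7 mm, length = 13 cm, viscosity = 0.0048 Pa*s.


dP = 8*mu*L*Q / (pi*r^4)
Q = 160 mL/min = 2.66667e-06 m^3/s
dP = 79.7332 Pa = 79.7332 / 133.322 mmHg = 0.598 mmHg


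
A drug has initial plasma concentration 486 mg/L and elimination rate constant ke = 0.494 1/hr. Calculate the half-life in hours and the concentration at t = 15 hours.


t_half = ln(2) / ke = 0.693147 / 0.494 = 1.403 hr
C(t) = C0 * exp(-ke*t) = 486 * exp(-0.494*15)
C(15) = 0.2941 mg/L


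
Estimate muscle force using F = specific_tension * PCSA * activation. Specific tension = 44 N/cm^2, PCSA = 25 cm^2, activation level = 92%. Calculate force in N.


F = sigma * PCSA * activation
F = 44 * 25 * 0.92
F = 1012 N


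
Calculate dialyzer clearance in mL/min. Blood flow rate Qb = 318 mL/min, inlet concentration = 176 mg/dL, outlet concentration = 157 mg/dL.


K = Qb * (Cb_in - Cb_out) / Cb_in
K = 318 * (176 - 157) / 176
K = 34.33 mL/min


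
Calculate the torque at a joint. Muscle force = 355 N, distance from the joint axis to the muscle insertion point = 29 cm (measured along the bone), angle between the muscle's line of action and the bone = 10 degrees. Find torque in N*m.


Torque = F * d * sin(theta)   (moment arm = d*sin(theta))
d = 29 cm = 0.29 m
Torque = 355 * 0.29 * sin(10)
Torque = 17.88 N*m


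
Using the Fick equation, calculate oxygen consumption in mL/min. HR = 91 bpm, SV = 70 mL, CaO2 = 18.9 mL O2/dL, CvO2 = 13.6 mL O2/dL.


CO = HR*SV = 91*70/1000 = 6.37 L/min
a-v O2 diff = 18.9 - 13.6 = 5.3 mL/dL
VO2 = CO * (CaO2-CvO2) * 10 dL/L
VO2 = 6.37 * 5.3 * 10
VO2 = 337.6 mL/min


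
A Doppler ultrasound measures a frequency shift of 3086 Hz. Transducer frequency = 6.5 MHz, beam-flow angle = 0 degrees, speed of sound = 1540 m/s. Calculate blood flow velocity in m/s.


v = fd * c / (2 * f0 * cos(theta))
v = 3086 * 1540 / (2 * 6.5000e+06 * cos(0))
v = 0.3656 m/s


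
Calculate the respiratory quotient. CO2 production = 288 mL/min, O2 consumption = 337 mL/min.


RQ = VCO2 / VO2
RQ = 288 / 337
RQ = 0.8546


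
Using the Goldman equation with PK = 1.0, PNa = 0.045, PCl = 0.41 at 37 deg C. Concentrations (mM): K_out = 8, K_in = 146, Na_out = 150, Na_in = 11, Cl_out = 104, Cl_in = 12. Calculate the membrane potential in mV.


Vm = (RT/F)*ln((PK*Ko + PNa*Nao + PCl*Cli)/(PK*Ki + PNa*Nai + PCl*Clo))
Numer = 19.67, Denom = 189.135
Vm = -60.49 mV


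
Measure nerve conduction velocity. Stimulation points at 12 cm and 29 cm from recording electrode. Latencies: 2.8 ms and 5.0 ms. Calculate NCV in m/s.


Distance = (29 - 12) / 100 = 0.17 m
dt = (5.0 - 2.8) / 1000 = 0.0022 s
NCV = dist / dt = 77.27 m/s


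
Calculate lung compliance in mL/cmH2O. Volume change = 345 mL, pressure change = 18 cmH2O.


C = dV / dP
C = 345 / 18
C = 19.17 mL/cmH2O


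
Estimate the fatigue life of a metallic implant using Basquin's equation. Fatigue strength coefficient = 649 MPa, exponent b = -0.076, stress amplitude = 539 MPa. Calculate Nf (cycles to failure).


sigma_a = sigma_f' * (2Nf)^b
2Nf = (sigma_a/sigma_f')^(1/b)
2Nf = (539/649)^(1/-0.076)
2Nf = 11.514955
Nf = 5.757


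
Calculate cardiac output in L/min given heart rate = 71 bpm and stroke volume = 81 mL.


CO = HR * SV
CO = 71 * 81 / 1000
CO = 5.751 L/min


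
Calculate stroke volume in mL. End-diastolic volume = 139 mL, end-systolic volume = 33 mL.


SV = EDV - ESV
SV = 139 - 33
SV = 106 mL


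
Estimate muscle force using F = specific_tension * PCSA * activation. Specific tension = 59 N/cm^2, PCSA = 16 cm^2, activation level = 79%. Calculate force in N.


F = sigma * PCSA * activation
F = 59 * 16 * 0.79
F = 745.8 N


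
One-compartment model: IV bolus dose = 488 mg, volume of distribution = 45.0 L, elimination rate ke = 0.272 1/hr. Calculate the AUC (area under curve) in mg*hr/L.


C0 = Dose/Vd = 488/45.0 = 10.8444 mg/L
AUC = C0/ke = 10.8444/0.272
AUC = 39.87 mg*hr/L


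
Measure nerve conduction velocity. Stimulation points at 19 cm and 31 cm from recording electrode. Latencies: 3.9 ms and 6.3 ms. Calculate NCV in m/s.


Distance = (31 - 19) / 100 = 0.12 m
dt = (6.3 - 3.9) / 1000 = 0.0024 s
NCV = dist / dt = 50 m/s


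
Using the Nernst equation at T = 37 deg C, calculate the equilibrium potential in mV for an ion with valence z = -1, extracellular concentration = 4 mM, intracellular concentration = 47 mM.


E = (RT/(zF)) * ln(C_out/C_in)
T = 37 + 273.15 = 310.15 K
E = (8.314 * 310.15 / (-1 * 96485)) * ln(4/47)
E = 65.85 mV


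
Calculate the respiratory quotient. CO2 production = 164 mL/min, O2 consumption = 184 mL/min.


RQ = VCO2 / VO2
RQ = 164 / 184
RQ = 0.8913


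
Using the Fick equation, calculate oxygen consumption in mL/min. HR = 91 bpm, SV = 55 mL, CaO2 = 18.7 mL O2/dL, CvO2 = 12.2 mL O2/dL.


CO = HR*SV = 91*55/1000 = 5.005 L/min
a-v O2 diff = 18.7 - 12.2 = 6.5 mL/dL
VO2 = CO * (CaO2-CvO2) * 10 dL/L
VO2 = 5.005 * 6.5 * 10
VO2 = 325.3 mL/min


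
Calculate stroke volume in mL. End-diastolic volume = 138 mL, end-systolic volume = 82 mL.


SV = EDV - ESV
SV = 138 - 82
SV = 56 mL


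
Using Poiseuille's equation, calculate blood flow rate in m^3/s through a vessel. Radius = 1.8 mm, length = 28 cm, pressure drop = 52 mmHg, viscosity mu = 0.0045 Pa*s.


Q = pi*r^4*dP / (8*mu*L)
r = 0.0018 m, L = 0.28 m
dP = 52 mmHg = 6932.744 Pa
Q = 2.2682e-05 m^3/s


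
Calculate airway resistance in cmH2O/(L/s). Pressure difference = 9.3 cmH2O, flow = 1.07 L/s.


R = dP / flow
R = 9.3 / 1.07
R = 8.692 cmH2O/(L/s)


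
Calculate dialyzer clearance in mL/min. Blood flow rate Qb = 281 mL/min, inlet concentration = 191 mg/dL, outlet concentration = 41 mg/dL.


K = Qb * (Cb_in - Cb_out) / Cb_in
K = 281 * (191 - 41) / 191
K = 220.7 mL/min


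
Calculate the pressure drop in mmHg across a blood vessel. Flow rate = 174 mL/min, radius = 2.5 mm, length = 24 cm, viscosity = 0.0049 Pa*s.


dP = 8*mu*L*Q / (pi*r^4)
Q = 174 mL/min = 2.9e-06 m^3/s
dP = 222.324 Pa = 222.324 / 133.322 mmHg = 1.668 mmHg


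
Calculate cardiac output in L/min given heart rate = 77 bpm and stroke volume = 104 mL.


CO = HR * SV
CO = 77 * 104 / 1000
CO = 8.008 L/min


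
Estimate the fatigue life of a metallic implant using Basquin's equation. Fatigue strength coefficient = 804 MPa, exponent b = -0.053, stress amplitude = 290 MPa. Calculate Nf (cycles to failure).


sigma_a = sigma_f' * (2Nf)^b
2Nf = (sigma_a/sigma_f')^(1/b)
2Nf = (290/804)^(1/-0.053)
2Nf = 2.2688839e+08
Nf = 1.1344e+08


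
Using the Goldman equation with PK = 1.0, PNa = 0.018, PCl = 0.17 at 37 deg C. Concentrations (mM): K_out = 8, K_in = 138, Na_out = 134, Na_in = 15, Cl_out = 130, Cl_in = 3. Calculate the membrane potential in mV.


Vm = (RT/F)*ln((PK*Ko + PNa*Nao + PCl*Cli)/(PK*Ki + PNa*Nai + PCl*Clo))
Numer = 10.922, Denom = 160.37
Vm = -71.8 mV


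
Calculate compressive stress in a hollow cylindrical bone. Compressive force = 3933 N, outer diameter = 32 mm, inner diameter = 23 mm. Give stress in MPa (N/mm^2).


A = pi*(r_o^2 - r_i^2)
r_o = 16 mm, r_i = 11.5 mm
A = 388.772 mm^2
sigma = F/A = 3933 / 388.772
sigma = 10.12 MPa


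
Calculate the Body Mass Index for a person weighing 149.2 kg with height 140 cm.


BMI = weight / height^2
height = 140 cm = 1.4 m
BMI = 149.2 / 1.4^2
BMI = 76.12 kg/m^2


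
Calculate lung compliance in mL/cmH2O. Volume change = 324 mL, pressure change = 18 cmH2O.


C = dV / dP
C = 324 / 18
C = 18 mL/cmH2O


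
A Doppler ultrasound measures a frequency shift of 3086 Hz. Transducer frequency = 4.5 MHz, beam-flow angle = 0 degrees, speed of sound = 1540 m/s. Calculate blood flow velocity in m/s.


v = fd * c / (2 * f0 * cos(theta))
v = 3086 * 1540 / (2 * 4.5000e+06 * cos(0))
v = 0.528 m/s


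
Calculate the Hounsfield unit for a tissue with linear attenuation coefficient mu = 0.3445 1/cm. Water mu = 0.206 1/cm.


HU = ((mu_tissue - mu_water) / mu_water) * 1000
HU = ((0.3445 - 0.206) / 0.206) * 1000
HU = 672.3


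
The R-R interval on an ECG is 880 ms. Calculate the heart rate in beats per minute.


HR = 60 / RR_interval(s)
RR = 880 ms = 0.88 s
HR = 60 / 0.88 = 68.18 bpm


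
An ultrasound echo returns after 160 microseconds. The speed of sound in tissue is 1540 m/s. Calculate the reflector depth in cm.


depth = c * t / 2
t = 160 us = 1.6000e-04 s
depth = 1540 * 1.6000e-04 / 2
depth = 0.1232 m = 12.32 cm


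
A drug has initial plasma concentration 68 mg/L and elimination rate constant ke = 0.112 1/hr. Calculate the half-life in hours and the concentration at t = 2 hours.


t_half = ln(2) / ke = 0.693147 / 0.112 = 6.189 hr
C(t) = C0 * exp(-ke*t) = 68 * exp(-0.112*2)
C(2) = 54.35 mg/L


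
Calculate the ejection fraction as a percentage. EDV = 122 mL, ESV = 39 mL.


SV = EDV - ESV = 122 - 39 = 83 mL
EF = SV/EDV * 100 = 83/122 * 100
EF = 68.03%


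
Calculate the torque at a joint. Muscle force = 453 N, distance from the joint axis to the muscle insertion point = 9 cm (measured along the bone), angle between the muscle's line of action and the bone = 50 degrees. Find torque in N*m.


Torque = F * d * sin(theta)   (moment arm = d*sin(theta))
d = 9 cm = 0.09 m
Torque = 453 * 0.09 * sin(50)
Torque = 31.23 N*m


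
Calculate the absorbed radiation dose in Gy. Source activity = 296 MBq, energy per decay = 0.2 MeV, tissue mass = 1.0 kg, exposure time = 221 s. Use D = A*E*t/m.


A = 296 MBq = 2.9600e+08 Bq
E = 0.2 MeV = 3.204e-14 J
D = A*E*t/m = 2.9600e+08*3.204e-14*221/1.0
D = 0.002096 Gy


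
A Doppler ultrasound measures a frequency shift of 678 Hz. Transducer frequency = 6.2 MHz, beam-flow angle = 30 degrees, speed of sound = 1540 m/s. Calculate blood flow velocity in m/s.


v = fd * c / (2 * f0 * cos(theta))
v = 678 * 1540 / (2 * 6.2000e+06 * cos(30))
v = 0.09723 m/s


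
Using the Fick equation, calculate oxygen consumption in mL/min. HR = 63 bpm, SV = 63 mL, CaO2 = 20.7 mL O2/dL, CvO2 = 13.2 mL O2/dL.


CO = HR*SV = 63*63/1000 = 3.969 L/min
a-v O2 diff = 20.7 - 13.2 = 7.5 mL/dL
VO2 = CO * (CaO2-CvO2) * 10 dL/L
VO2 = 3.969 * 7.5 * 10
VO2 = 297.7 mL/min


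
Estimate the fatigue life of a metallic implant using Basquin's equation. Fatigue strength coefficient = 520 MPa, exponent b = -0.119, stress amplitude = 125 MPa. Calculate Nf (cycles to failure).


sigma_a = sigma_f' * (2Nf)^b
2Nf = (sigma_a/sigma_f')^(1/b)
2Nf = (125/520)^(1/-0.119)
2Nf = 159391.43
Nf = 7.97e+04


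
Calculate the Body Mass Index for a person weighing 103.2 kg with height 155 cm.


BMI = weight / height^2
height = 155 cm = 1.55 m
BMI = 103.2 / 1.55^2
BMI = 42.96 kg/m^2


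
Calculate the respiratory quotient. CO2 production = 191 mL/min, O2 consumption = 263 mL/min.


RQ = VCO2 / VO2
RQ = 191 / 263
RQ = 0.7262


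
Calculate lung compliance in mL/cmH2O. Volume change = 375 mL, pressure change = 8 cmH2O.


C = dV / dP
C = 375 / 8
C = 46.88 mL/cmH2O


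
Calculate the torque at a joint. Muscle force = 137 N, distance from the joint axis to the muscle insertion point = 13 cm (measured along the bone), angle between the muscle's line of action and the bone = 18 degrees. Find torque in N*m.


Torque = F * d * sin(theta)   (moment arm = d*sin(theta))
d = 13 cm = 0.13 m
Torque = 137 * 0.13 * sin(18)
Torque = 5.504 N*m


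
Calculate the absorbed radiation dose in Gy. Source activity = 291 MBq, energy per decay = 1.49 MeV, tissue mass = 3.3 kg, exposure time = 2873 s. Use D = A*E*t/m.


A = 291 MBq = 2.9100e+08 Bq
E = 1.49 MeV = 2.38698e-13 J
D = A*E*t/m = 2.9100e+08*2.38698e-13*2873/3.3
D = 0.06047 Gy


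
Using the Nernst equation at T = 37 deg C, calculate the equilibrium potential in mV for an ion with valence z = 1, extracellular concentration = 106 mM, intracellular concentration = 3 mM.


E = (RT/(zF)) * ln(C_out/C_in)
T = 37 + 273.15 = 310.15 K
E = (8.314 * 310.15 / (1 * 96485)) * ln(106/3)
E = 95.27 mV


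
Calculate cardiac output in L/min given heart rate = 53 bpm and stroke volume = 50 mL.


CO = HR * SV
CO = 53 * 50 / 1000
CO = 2.65 L/min


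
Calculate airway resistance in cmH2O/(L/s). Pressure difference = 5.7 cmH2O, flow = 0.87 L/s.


R = dP / flow
R = 5.7 / 0.87
R = 6.552 cmH2O/(L/s)


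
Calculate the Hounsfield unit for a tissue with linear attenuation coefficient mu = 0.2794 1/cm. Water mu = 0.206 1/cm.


HU = ((mu_tissue - mu_water) / mu_water) * 1000
HU = ((0.2794 - 0.206) / 0.206) * 1000
HU = 356.3


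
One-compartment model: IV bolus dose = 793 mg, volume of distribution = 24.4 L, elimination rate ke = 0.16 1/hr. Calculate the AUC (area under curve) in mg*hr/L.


C0 = Dose/Vd = 793/24.4 = 32.5 mg/L
AUC = C0/ke = 32.5/0.16
AUC = 203.1 mg*hr/L


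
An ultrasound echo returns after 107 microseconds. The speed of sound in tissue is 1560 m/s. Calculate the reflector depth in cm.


depth = c * t / 2
t = 107 us = 1.0700e-04 s
depth = 1560 * 1.0700e-04 / 2
depth = 0.08346 m = 8.346 cm


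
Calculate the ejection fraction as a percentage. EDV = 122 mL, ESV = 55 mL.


SV = EDV - ESV = 122 - 55 = 67 mL
EF = SV/EDV * 100 = 67/122 * 100
EF = 54.92%


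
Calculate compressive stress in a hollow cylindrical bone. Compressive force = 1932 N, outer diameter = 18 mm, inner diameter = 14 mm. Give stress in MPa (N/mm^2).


A = pi*(r_o^2 - r_i^2)
r_o = 9 mm, r_i = 7 mm
A = 100.531 mm^2
sigma = F/A = 1932 / 100.531
sigma = 19.22 MPa


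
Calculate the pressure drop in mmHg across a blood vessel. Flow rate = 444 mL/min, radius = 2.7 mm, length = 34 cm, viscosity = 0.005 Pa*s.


dP = 8*mu*L*Q / (pi*r^4)
Q = 444 mL/min = 7.4e-06 m^3/s
dP = 602.79 Pa = 602.79 / 133.322 mmHg = 4.521 mmHg


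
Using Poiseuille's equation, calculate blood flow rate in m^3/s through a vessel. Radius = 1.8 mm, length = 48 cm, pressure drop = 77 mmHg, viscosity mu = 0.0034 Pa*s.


Q = pi*r^4*dP / (8*mu*L)
r = 0.0018 m, L = 0.48 m
dP = 77 mmHg = 10265.794 Pa
Q = 2.5931e-05 m^3/s


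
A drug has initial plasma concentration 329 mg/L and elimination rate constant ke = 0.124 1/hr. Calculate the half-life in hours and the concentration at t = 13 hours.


t_half = ln(2) / ke = 0.693147 / 0.124 = 5.59 hr
C(t) = C0 * exp(-ke*t) = 329 * exp(-0.124*13)
C(13) = 65.63 mg/L


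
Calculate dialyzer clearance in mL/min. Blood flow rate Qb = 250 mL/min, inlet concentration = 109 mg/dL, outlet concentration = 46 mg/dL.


K = Qb * (Cb_in - Cb_out) / Cb_in
K = 250 * (109 - 46) / 109
K = 144.5 mL/min


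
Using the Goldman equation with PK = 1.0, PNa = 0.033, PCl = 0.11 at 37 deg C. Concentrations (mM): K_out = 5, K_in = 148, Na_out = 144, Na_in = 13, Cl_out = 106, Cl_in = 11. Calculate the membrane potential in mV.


Vm = (RT/F)*ln((PK*Ko + PNa*Nao + PCl*Cli)/(PK*Ki + PNa*Nai + PCl*Clo))
Numer = 10.962, Denom = 160.089
Vm = -71.66 mV


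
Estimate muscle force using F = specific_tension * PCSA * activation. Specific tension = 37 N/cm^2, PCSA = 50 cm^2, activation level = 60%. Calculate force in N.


F = sigma * PCSA * activation
F = 37 * 50 * 0.6
F = 1110 N


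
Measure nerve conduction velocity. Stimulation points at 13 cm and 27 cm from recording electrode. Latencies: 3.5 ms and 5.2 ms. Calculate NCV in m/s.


Distance = (27 - 13) / 100 = 0.14 m
dt = (5.2 - 3.5) / 1000 = 0.0017 s
NCV = dist / dt = 82.35 m/s


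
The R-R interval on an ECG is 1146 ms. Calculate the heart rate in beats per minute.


HR = 60 / RR_interval(s)
RR = 1146 ms = 1.146 s
HR = 60 / 1.146 = 52.36 bpm


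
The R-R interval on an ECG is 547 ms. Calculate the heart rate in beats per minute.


HR = 60 / RR_interval(s)
RR = 547 ms = 0.547 s
HR = 60 / 0.547 = 109.7 bpm


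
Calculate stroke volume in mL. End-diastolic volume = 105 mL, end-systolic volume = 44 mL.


SV = EDV - ESV
SV = 105 - 44
SV = 61 mL


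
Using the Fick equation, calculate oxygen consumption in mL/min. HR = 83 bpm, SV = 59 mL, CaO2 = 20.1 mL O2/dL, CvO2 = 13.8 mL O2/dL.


CO = HR*SV = 83*59/1000 = 4.897 L/min
a-v O2 diff = 20.1 - 13.8 = 6.3 mL/dL
VO2 = CO * (CaO2-CvO2) * 10 dL/L
VO2 = 4.897 * 6.3 * 10
VO2 = 308.5 mL/min


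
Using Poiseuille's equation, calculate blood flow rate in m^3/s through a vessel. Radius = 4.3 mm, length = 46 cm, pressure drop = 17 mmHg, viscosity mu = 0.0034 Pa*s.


Q = pi*r^4*dP / (8*mu*L)
r = 0.0043 m, L = 0.46 m
dP = 17 mmHg = 2266.474 Pa
Q = 1.9456e-04 m^3/s


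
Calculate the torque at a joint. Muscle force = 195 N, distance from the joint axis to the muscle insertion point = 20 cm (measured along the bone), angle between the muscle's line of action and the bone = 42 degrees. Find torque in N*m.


Torque = F * d * sin(theta)   (moment arm = d*sin(theta))
d = 20 cm = 0.2 m
Torque = 195 * 0.2 * sin(42)
Torque = 26.1 N*m


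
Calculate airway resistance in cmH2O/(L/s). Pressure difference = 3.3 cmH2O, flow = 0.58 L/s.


R = dP / flow
R = 3.3 / 0.58
R = 5.69 cmH2O/(L/s)


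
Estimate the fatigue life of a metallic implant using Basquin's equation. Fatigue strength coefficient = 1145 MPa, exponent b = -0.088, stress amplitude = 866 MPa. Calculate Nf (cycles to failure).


sigma_a = sigma_f' * (2Nf)^b
2Nf = (sigma_a/sigma_f')^(1/b)
2Nf = (866/1145)^(1/-0.088)
2Nf = 23.892859
Nf = 11.95


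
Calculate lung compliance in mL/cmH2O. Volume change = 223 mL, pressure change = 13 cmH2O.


C = dV / dP
C = 223 / 13
C = 17.15 mL/cmH2O


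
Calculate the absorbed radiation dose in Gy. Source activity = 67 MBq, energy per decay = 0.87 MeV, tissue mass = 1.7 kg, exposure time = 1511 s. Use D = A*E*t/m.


A = 67 MBq = 6.7000e+07 Bq
E = 0.87 MeV = 1.39374e-13 J
D = A*E*t/m = 6.7000e+07*1.39374e-13*1511/1.7
D = 0.0083 Gy


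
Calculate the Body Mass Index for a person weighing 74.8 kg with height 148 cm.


BMI = weight / height^2
height = 148 cm = 1.48 m
BMI = 74.8 / 1.48^2
BMI = 34.15 kg/m^2


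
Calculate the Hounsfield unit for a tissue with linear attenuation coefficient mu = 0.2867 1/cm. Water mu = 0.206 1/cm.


HU = ((mu_tissue - mu_water) / mu_water) * 1000
HU = ((0.2867 - 0.206) / 0.206) * 1000
HU = 391.7


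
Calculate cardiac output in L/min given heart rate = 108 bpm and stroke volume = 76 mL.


CO = HR * SV
CO = 108 * 76 / 1000
CO = 8.208 L/min


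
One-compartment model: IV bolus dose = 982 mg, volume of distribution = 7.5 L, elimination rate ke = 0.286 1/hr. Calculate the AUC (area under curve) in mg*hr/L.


C0 = Dose/Vd = 982/7.5 = 130.933 mg/L
AUC = C0/ke = 130.933/0.286
AUC = 457.8 mg*hr/L


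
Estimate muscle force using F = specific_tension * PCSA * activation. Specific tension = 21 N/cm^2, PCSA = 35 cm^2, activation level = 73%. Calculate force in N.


F = sigma * PCSA * activation
F = 21 * 35 * 0.73
F = 536.5 N


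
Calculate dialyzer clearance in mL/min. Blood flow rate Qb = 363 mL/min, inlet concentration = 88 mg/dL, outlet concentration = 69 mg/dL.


K = Qb * (Cb_in - Cb_out) / Cb_in
K = 363 * (88 - 69) / 88
K = 78.38 mL/min


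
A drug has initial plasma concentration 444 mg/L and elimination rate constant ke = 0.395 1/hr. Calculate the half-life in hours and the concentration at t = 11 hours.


t_half = ln(2) / ke = 0.693147 / 0.395 = 1.755 hr
C(t) = C0 * exp(-ke*t) = 444 * exp(-0.395*11)
C(11) = 5.759 mg/L


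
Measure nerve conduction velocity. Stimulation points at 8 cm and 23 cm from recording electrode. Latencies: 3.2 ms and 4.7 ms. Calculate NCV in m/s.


Distance = (23 - 8) / 100 = 0.15 m
dt = (4.7 - 3.2) / 1000 = 0.0015 s
NCV = dist / dt = 100 m/s


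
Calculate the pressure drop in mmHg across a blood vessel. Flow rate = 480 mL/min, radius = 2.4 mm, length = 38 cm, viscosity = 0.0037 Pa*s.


dP = 8*mu*L*Q / (pi*r^4)
Q = 480 mL/min = 8e-06 m^3/s
dP = 863.317 Pa = 863.317 / 133.322 mmHg = 6.475 mmHg


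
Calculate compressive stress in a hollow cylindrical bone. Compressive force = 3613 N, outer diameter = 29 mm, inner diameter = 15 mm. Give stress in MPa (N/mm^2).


A = pi*(r_o^2 - r_i^2)
r_o = 14.5 mm, r_i = 7.5 mm
A = 483.805 mm^2
sigma = F/A = 3613 / 483.805
sigma = 7.468 MPa


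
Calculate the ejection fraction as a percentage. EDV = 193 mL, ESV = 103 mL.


SV = EDV - ESV = 193 - 103 = 90 mL
EF = SV/EDV * 100 = 90/193 * 100
EF = 46.63%


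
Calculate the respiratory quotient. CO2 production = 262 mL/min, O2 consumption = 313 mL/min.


RQ = VCO2 / VO2
RQ = 262 / 313
RQ = 0.8371


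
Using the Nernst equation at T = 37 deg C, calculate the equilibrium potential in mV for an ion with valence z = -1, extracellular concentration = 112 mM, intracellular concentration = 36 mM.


E = (RT/(zF)) * ln(C_out/C_in)
T = 37 + 273.15 = 310.15 K
E = (8.314 * 310.15 / (-1 * 96485)) * ln(112/36)
E = -30.33 mV


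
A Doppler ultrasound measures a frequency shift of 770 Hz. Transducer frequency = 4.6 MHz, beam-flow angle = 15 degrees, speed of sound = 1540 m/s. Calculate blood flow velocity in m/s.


v = fd * c / (2 * f0 * cos(theta))
v = 770 * 1540 / (2 * 4.6000e+06 * cos(15))
v = 0.1334 m/s


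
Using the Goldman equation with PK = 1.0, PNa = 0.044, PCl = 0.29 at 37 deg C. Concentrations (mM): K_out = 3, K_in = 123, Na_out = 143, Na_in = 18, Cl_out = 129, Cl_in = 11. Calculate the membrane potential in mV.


Vm = (RT/F)*ln((PK*Ko + PNa*Nao + PCl*Cli)/(PK*Ki + PNa*Nai + PCl*Clo))
Numer = 12.482, Denom = 161.202
Vm = -68.37 mV


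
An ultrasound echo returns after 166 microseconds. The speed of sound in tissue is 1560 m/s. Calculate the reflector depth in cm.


depth = c * t / 2
t = 166 us = 1.6600e-04 s
depth = 1560 * 1.6600e-04 / 2
depth = 0.12948 m = 12.948 cm


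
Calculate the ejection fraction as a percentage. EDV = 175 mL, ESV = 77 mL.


SV = EDV - ESV = 175 - 77 = 98 mL
EF = SV/EDV * 100 = 98/175 * 100
EF = 56%


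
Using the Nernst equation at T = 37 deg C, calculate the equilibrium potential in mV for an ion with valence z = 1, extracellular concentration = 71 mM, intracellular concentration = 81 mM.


E = (RT/(zF)) * ln(C_out/C_in)
T = 37 + 273.15 = 310.15 K
E = (8.314 * 310.15 / (1 * 96485)) * ln(71/81)
E = -3.522 mV
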